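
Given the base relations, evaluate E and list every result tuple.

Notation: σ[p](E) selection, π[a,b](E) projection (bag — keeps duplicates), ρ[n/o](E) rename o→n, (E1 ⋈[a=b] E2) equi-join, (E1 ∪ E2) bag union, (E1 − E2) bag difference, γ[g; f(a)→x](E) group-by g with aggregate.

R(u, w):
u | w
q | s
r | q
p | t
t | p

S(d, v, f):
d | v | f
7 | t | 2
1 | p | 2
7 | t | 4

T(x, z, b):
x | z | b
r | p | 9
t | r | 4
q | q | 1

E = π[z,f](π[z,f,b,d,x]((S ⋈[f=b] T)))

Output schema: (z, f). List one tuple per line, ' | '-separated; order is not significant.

Subexpression sizes:
  S → 3
  T → 3
  (S ⋈[f=b] T) → 1
  π[z,f,b,d,x]((S ⋈[f=b] T)) → 1
  π[z,f](π[z,f,b,d,x]((S ⋈[f=b] T))) → 1

== RESULT ==
z | f
r | 4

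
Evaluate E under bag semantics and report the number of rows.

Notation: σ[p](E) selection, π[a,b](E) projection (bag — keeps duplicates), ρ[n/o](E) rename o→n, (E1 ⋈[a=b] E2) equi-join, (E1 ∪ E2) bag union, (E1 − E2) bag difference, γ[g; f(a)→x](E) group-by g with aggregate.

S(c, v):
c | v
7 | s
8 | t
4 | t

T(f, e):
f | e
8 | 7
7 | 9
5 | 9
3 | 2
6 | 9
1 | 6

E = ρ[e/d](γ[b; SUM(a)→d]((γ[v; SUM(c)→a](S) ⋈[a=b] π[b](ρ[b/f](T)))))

Stepwise |·|:
  S → 3
  γ[v; SUM(c)→a](S) → 2
  T → 6
  ρ[b/f](T) → 6
  π[b](ρ[b/f](T)) → 6
  (γ[v; SUM(c)→a](S) ⋈[a=b] π[b](ρ[b/f](T))) → 1
  γ[b; SUM(a)→d]((γ[v; SUM(c)→a](S) ⋈[a=b] π[b](ρ[b/f](T)))) → 1
  ρ[e/d](γ[b; SUM(a)→d]((γ[v; SUM(c)→a](S) ⋈[a=b] π[b](ρ[b/f](T))))) → 1

|E| = 1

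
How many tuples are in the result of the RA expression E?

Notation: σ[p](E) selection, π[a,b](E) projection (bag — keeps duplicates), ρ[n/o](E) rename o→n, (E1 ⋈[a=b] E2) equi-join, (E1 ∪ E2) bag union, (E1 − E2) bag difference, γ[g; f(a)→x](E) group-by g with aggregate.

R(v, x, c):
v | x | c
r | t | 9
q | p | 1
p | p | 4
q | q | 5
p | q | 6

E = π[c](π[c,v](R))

Stepwise |·|:
  R → 5
  π[c,v](R) → 5
  π[c](π[c,v](R)) → 5

|E| = 5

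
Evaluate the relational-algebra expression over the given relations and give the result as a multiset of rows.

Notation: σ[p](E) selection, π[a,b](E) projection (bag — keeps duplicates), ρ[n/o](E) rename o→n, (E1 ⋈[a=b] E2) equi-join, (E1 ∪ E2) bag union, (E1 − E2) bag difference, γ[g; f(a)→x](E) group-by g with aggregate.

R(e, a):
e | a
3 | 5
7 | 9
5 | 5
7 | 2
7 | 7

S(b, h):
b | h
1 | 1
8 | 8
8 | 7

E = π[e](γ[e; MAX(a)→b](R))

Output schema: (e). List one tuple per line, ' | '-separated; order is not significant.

Per-node cardinality:
  R → 5
  γ[e; MAX(a)→b](R) → 3
  π[e](γ[e; MAX(a)→b](R)) → 3

== RESULT ==
e
3
5
7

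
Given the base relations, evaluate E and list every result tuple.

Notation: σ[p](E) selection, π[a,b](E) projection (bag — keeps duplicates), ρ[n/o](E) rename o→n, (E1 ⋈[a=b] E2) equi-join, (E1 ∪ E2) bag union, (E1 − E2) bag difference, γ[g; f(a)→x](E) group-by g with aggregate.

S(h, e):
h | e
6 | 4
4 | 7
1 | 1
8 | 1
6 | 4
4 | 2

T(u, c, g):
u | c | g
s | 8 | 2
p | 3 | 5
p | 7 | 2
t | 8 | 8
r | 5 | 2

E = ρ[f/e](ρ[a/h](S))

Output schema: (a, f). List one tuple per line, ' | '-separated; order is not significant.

Row counts bottom-up:
  S → 6
  ρ[a/h](S) → 6
  ρ[f/e](ρ[a/h](S)) → 6

== RESULT ==
a | f
1 | 1
4 | 2
4 | 7
6 | 4
6 | 4
8 | 1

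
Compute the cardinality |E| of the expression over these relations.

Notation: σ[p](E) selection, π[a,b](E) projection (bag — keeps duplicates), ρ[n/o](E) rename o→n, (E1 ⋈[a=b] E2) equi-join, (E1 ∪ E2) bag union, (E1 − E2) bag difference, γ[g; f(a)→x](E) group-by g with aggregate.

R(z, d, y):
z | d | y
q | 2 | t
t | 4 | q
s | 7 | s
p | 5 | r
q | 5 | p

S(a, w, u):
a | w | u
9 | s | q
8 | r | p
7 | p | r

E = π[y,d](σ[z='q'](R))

Row counts bottom-up:
  R → 5
  σ[z='q'](R) → 2
  π[y,d](σ[z='q'](R)) → 2

|E| = 2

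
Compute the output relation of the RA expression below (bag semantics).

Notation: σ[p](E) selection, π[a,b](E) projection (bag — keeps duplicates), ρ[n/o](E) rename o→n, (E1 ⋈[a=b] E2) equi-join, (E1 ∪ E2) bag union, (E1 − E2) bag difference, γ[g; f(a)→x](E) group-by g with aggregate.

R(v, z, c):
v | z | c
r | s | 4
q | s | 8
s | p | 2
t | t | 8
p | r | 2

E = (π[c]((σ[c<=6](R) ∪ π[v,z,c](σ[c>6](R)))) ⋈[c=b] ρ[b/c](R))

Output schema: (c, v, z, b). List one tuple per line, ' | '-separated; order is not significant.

Subexpression sizes:
  R → 5
  σ[c<=6](R) → 3
  R → 5
  σ[c>6](R) → 2
  π[v,z,c](σ[c>6](R)) → 2
  (σ[c<=6](R) ∪ π[v,z,c](σ[c>6](R))) → 5
  π[c]((σ[c<=6](R) ∪ π[v,z,c](σ[c>6](R)))) → 5
  R → 5
  ρ[b/c](R) → 5
  (π[c]((σ[c<=6](R) ∪ π[v,z,c](σ[c>6](R)))) ⋈[c=b] ρ[b/c](R)) → 9

== RESULT ==
c | v | z | b
2 | p | r | 2
2 | p | r | 2
2 | s | p | 2
2 | s | p | 2
4 | r | s | 4
8 | q | s | 8
8 | q | s | 8
8 | t | t | 8
8 | t | t | 8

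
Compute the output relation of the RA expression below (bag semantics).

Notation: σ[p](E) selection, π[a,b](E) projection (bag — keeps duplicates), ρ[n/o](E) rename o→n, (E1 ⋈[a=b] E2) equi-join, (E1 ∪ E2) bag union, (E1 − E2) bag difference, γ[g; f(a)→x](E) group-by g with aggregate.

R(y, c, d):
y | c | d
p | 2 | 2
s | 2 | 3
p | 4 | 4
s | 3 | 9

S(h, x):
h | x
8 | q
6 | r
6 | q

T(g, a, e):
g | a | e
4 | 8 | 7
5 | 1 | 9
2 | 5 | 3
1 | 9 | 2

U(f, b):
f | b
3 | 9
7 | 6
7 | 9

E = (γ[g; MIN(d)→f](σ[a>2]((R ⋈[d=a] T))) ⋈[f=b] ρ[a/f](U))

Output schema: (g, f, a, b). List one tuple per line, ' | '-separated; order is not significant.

Row counts bottom-up:
  R → 4
  T → 4
  (R ⋈[d=a] T) → 1
  σ[a>2]((R ⋈[d=a] T)) → 1
  γ[g; MIN(d)→f](σ[a>2]((R ⋈[d=a] T))) → 1
  U → 3
  ρ[a/f](U) → 3
  (γ[g; MIN(d)→f](σ[a>2]((R ⋈[d=a] T))) ⋈[f=b] ρ[a/f](U)) → 2

== RESULT ==
g | f | a | b
1 | 9 | 3 | 9
1 | 9 | 7 | 9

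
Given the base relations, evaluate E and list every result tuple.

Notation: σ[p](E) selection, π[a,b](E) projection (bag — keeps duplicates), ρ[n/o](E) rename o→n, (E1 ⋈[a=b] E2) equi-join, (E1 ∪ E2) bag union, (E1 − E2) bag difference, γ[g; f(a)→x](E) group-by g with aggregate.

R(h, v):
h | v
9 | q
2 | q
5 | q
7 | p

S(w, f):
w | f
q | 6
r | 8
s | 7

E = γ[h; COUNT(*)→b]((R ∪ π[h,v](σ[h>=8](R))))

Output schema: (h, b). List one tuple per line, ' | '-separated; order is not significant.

Per-node cardinality:
  R → 4
  R → 4
  σ[h>=8](R) → 1
  π[h,v](σ[h>=8](R)) → 1
  (R ∪ π[h,v](σ[h>=8](R))) → 5
  γ[h; COUNT(*)→b]((R ∪ π[h,v](σ[h>=8](R)))) → 4

== RESULT ==
h | b
2 | 1
5 | 1
7 | 1
9 | 2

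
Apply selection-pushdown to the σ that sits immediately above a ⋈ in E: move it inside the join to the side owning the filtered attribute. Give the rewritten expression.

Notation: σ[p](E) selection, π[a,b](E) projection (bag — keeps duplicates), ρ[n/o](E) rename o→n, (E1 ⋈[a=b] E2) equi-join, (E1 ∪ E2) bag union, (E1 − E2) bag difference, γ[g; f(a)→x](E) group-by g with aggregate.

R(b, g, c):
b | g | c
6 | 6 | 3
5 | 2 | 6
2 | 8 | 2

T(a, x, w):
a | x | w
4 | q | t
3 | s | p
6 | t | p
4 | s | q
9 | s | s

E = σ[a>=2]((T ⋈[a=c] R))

σ filters on a, owned by the left side.
E' = (σ[a>=2](T) ⋈[a=c] R)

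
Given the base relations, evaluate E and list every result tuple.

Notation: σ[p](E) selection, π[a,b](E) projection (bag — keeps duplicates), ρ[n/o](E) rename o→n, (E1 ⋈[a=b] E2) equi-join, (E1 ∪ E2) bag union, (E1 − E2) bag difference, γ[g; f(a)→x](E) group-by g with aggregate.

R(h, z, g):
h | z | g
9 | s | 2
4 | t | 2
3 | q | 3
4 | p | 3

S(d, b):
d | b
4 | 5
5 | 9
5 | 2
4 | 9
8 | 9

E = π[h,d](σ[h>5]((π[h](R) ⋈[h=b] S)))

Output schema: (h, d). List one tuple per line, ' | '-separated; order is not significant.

Stepwise |·|:
  R → 4
  π[h](R) → 4
  S → 5
  (π[h](R) ⋈[h=b] S) → 3
  σ[h>5]((π[h](R) ⋈[h=b] S)) → 3
  π[h,d](σ[h>5]((π[h](R) ⋈[h=b] S))) → 3

== RESULT ==
h | d
9 | 4
9 | 5
9 | 8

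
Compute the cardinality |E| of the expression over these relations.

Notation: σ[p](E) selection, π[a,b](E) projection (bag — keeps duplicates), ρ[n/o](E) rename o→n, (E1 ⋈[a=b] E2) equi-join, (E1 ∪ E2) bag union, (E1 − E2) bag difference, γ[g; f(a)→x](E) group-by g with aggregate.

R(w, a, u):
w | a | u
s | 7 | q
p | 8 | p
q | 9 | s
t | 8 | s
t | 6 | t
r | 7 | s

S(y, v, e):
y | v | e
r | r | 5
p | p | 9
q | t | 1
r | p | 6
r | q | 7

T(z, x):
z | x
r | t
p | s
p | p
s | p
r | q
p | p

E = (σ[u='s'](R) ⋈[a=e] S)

Subexpression sizes:
  R → 6
  σ[u='s'](R) → 3
  S → 5
  (σ[u='s'](R) ⋈[a=e] S) → 2

|E| = 2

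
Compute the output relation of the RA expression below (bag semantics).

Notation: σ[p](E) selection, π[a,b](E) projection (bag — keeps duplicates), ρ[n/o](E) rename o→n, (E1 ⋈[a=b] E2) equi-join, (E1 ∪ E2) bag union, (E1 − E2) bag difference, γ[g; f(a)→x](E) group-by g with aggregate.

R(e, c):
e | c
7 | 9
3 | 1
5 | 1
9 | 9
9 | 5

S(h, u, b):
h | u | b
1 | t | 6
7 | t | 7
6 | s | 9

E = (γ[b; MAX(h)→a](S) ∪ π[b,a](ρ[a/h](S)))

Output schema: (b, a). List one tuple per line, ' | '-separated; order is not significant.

Stepwise |·|:
  S → 3
  γ[b; MAX(h)→a](S) → 3
  S → 3
  ρ[a/h](S) → 3
  π[b,a](ρ[a/h](S)) → 3
  (γ[b; MAX(h)→a](S) ∪ π[b,a](ρ[a/h](S))) → 6

== RESULT ==
b | a
6 | 1
6 | 1
7 | 7
7 | 7
9 | 6
9 | 6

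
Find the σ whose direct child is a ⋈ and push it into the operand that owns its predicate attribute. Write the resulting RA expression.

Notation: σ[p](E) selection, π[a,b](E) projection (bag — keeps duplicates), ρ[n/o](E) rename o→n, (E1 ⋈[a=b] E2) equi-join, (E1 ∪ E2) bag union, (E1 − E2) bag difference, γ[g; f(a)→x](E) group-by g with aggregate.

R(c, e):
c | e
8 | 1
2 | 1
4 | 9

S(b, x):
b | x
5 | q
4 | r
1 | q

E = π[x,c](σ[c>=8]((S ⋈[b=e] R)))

σ filters on c, owned by the right side.
E' = π[x,c]((S ⋈[b=e] σ[c>=8](R)))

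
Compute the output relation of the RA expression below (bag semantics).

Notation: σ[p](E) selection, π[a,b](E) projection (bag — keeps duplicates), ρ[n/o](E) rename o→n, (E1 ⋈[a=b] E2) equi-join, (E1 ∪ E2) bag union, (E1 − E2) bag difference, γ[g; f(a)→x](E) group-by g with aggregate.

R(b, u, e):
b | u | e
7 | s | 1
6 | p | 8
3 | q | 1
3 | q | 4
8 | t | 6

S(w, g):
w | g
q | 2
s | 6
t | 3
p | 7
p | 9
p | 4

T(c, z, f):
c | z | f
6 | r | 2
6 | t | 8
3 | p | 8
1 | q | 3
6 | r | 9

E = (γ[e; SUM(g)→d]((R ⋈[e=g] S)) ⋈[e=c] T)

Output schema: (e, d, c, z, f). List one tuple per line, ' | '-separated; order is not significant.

Row counts bottom-up:
  R → 5
  S → 6
  (R ⋈[e=g] S) → 2
  γ[e; SUM(g)→d]((R ⋈[e=g] S)) → 2
  T → 5
  (γ[e; SUM(g)→d]((R ⋈[e=g] S)) ⋈[e=c] T) → 3

== RESULT ==
e | d | c | z | f
6 | 6 | 6 | r | 2
6 | 6 | 6 | r | 9
6 | 6 | 6 | t | 8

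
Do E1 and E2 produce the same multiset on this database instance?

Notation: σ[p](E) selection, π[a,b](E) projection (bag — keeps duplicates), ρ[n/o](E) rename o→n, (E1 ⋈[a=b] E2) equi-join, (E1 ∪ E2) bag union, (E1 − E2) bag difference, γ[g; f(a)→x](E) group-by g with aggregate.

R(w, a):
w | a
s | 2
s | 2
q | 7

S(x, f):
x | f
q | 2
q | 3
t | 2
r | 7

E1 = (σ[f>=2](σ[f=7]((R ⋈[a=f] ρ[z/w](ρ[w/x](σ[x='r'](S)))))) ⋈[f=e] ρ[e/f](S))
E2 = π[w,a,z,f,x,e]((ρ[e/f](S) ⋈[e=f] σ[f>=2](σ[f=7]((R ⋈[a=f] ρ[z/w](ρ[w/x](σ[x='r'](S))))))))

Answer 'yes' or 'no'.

E1 row counts bottom-up:
  R → 3
  S → 4
  σ[x='r'](S) → 1
  ρ[w/x](σ[x='r'](S)) → 1
  ρ[z/w](ρ[w/x](σ[x='r'](S))) → 1
  (R ⋈[a=f] ρ[z/w](ρ[w/x](σ[x='r'](S)))) → 1
  σ[f=7]((R ⋈[a=f] ρ[z/w](ρ[w/x](σ[x='r'](S))))) → 1
  σ[f>=2](σ[f=7]((R ⋈[a=f] ρ[z/w](ρ[w/x](σ[x='r'](S)))))) → 1
  S → 4
  ρ[e/f](S) → 4
  (σ[f>=2](σ[f=7]((R ⋈[a=f] ρ[z/w](ρ[w/x](σ[x='r'](S)))))) ⋈[f=e] ρ[e/f](S)) → 1
E2 row counts bottom-up:
  S → 4
  ρ[e/f](S) → 4
  R → 3
  S → 4
  σ[x='r'](S) → 1
  ρ[w/x](σ[x='r'](S)) → 1
  ρ[z/w](ρ[w/x](σ[x='r'](S))) → 1
  (R ⋈[a=f] ρ[z/w](ρ[w/x](σ[x='r'](S)))) → 1
  σ[f=7]((R ⋈[a=f] ρ[z/w](ρ[w/x](σ[x='r'](S))))) → 1
  σ[f>=2](σ[f=7]((R ⋈[a=f] ρ[z/w](ρ[w/x](σ[x='r'](S)))))) → 1
  (ρ[e/f](S) ⋈[e=f] σ[f>=2](σ[f=7]((R ⋈[a=f] ρ[z/w](ρ[w/x](σ[x='r'](S))))))) → 1
  π[w,a,z,f,x,e]((ρ[e/f](S) ⋈[e=f] σ[f>=2](σ[f=7]((R ⋈[a=f] ρ[z/w](ρ[w/x](σ[x='r'](S)))))))) → 1

E1 and E2 produce the same multiset:
w | a | z | f | x | e
q | 7 | r | 7 | r | 7

yes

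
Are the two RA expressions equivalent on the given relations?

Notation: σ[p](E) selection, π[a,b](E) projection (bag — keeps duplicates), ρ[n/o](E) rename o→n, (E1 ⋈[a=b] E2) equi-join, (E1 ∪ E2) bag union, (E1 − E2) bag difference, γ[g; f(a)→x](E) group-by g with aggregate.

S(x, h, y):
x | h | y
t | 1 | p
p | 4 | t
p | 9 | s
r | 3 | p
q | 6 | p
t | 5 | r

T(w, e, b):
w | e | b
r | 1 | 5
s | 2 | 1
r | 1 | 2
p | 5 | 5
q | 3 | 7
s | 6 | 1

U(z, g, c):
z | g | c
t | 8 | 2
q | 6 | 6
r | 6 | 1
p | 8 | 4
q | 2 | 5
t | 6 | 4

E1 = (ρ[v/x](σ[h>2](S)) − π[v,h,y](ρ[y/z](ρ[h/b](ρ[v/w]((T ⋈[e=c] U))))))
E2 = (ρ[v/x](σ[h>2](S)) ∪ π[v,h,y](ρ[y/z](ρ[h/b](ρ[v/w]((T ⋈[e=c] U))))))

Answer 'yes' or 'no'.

E1 subexpression sizes:
  S → 6
  σ[h>2](S) → 5
  ρ[v/x](σ[h>2](S)) → 5
  T → 6
  U → 6
  (T ⋈[e=c] U) → 5
  ρ[v/w]((T ⋈[e=c] U)) → 5
  ρ[h/b](ρ[v/w]((T ⋈[e=c] U))) → 5
  ρ[y/z](ρ[h/b](ρ[v/w]((T ⋈[e=c] U)))) → 5
  π[v,h,y](ρ[y/z](ρ[h/b](ρ[v/w]((T ⋈[e=c] U))))) → 5
  (ρ[v/x](σ[h>2](S)) − π[v,h,y](ρ[y/z](ρ[h/b](ρ[v/w]((T ⋈[e=c] U)))))) → 5
E2 subexpression sizes:
  S → 6
  σ[h>2](S) → 5
  ρ[v/x](σ[h>2](S)) → 5
  T → 6
  U → 6
  (T ⋈[e=c] U) → 5
  ρ[v/w]((T ⋈[e=c] U)) → 5
  ρ[h/b](ρ[v/w]((T ⋈[e=c] U))) → 5
  ρ[y/z](ρ[h/b](ρ[v/w]((T ⋈[e=c] U)))) → 5
  π[v,h,y](ρ[y/z](ρ[h/b](ρ[v/w]((T ⋈[e=c] U))))) → 5
  (ρ[v/x](σ[h>2](S)) ∪ π[v,h,y](ρ[y/z](ρ[h/b](ρ[v/w]((T ⋈[e=c] U)))))) → 10

E1 result:
v | h | y
p | 4 | t
p | 9 | s
q | 6 | p
r | 3 | p
t | 5 | r
E2 result:
v | h | y
p | 4 | t
p | 5 | q
p | 9 | s
q | 6 | p
r | 2 | r
r | 3 | p
r | 5 | r
s | 1 | q
s | 1 | t
t | 5 | r
Witness: ('s', 1, 't') appears 0× in E1 but 1× in E2.

no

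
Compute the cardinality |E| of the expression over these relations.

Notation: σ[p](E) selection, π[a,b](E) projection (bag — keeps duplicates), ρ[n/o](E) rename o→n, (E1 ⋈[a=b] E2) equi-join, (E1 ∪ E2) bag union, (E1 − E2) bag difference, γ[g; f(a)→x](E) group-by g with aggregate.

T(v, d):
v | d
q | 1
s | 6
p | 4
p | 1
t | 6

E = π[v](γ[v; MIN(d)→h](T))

Per-node cardinality:
  T → 5
  γ[v; MIN(d)→h](T) → 4
  π[v](γ[v; MIN(d)→h](T)) → 4

|E| = 4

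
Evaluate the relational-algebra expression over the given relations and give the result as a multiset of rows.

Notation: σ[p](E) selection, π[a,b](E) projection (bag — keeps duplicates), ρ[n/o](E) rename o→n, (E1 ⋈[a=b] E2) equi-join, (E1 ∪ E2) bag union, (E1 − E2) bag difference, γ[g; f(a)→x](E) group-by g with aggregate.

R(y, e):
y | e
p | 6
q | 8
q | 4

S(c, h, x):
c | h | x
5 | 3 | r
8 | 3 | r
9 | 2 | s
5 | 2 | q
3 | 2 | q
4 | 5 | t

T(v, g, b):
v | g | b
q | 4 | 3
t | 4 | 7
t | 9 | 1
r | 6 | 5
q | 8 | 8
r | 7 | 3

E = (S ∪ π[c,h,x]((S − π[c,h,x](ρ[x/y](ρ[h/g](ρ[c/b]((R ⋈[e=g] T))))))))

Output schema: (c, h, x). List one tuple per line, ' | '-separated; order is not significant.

Stepwise |·|:
  S → 6
  S → 6
  R → 3
  T → 6
  (R ⋈[e=g] T) → 4
  ρ[c/b]((R ⋈[e=g] T)) → 4
  ρ[h/g](ρ[c/b]((R ⋈[e=g] T))) → 4
  ρ[x/y](ρ[h/g](ρ[c/b]((R ⋈[e=g] T)))) → 4
  π[c,h,x](ρ[x/y](ρ[h/g](ρ[c/b]((R ⋈[e=g] T))))) → 4
  (S − π[c,h,x](ρ[x/y](ρ[h/g](ρ[c/b]((R ⋈[e=g] T)))))) → 6
  π[c,h,x]((S − π[c,h,x](ρ[x/y](ρ[h/g](ρ[c/b]((R ⋈[e=g] T))))))) → 6
  (S ∪ π[c,h,x]((S − π[c,h,x](ρ[x/y](ρ[h/g](ρ[c/b]((R ⋈[e=g] T)))))))) → 12

== RESULT ==
c | h | x
3 | 2 | q
3 | 2 | q
4 | 5 | t
4 | 5 | t
5 | 2 | q
5 | 2 | q
5 | 3 | r
5 | 3 | r
8 | 3 | r
8 | 3 | r
9 | 2 | s
9 | 2 | s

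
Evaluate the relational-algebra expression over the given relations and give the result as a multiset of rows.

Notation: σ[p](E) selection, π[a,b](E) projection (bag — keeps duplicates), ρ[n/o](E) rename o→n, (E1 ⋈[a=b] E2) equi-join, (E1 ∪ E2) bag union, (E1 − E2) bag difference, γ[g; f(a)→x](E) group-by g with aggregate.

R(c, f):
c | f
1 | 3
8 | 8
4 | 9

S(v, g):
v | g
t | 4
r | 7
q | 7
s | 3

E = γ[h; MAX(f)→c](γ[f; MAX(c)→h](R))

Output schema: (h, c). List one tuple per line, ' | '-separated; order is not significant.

Stepwise |·|:
  R → 3
  γ[f; MAX(c)→h](R) → 3
  γ[h; MAX(f)→c](γ[f; MAX(c)→h](R)) → 3

== RESULT ==
h | c
1 | 3
4 | 9
8 | 8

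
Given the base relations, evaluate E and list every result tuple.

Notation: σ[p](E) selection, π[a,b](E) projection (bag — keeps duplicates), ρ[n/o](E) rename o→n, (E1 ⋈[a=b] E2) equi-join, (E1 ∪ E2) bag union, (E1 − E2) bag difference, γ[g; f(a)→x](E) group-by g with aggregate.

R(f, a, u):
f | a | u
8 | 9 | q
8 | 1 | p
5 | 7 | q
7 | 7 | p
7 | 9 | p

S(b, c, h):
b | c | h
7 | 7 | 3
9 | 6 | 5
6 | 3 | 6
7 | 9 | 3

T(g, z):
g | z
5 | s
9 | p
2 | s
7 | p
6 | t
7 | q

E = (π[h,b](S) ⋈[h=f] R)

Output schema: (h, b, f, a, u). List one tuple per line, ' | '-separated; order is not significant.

Stepwise |·|:
  S → 4
  π[h,b](S) → 4
  R → 5
  (π[h,b](S) ⋈[h=f] R) → 1

== RESULT ==
h | b | f | a | u
5 | 9 | 5 | 7 | q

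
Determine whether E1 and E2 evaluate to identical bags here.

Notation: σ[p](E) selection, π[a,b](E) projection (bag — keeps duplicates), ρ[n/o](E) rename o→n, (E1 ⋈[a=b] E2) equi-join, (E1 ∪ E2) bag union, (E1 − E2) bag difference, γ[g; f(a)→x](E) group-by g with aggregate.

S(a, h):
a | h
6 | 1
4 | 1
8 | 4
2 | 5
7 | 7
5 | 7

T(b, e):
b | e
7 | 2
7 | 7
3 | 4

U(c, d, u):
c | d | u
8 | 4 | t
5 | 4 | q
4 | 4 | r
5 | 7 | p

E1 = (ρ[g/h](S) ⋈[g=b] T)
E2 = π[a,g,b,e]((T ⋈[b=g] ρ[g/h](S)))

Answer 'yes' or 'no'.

E1 stepwise |·|:
  S → 6
  ρ[g/h](S) → 6
  T → 3
  (ρ[g/h](S) ⋈[g=b] T) → 4
E2 stepwise |·|:
  T → 3
  S → 6
  ρ[g/h](S) → 6
  (T ⋈[b=g] ρ[g/h](S)) → 4
  π[a,g,b,e]((T ⋈[b=g] ρ[g/h](S))) → 4

E1 and E2 produce the same multiset:
a | g | b | e
5 | 7 | 7 | 2
5 | 7 | 7 | 7
7 | 7 | 7 | 2
7 | 7 | 7 | 7

yes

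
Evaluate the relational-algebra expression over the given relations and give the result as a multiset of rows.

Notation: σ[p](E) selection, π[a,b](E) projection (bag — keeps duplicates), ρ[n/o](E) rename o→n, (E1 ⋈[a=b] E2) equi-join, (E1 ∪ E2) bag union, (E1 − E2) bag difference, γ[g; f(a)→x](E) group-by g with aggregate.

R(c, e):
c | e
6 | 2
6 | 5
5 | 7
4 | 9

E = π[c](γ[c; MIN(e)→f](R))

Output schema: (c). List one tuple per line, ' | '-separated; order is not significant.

Subexpression sizes:
  R → 4
  γ[c; MIN(e)→f](R) → 3
  π[c](γ[c; MIN(e)→f](R)) → 3

== RESULT ==
c
4
5
6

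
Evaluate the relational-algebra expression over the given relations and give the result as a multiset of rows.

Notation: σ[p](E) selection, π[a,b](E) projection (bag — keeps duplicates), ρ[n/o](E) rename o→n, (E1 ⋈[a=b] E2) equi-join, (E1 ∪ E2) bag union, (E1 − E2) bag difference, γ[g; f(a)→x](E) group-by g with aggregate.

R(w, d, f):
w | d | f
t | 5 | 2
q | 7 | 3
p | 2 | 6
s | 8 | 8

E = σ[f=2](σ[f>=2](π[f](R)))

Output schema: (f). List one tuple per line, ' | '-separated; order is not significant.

Subexpression sizes:
  R → 4
  π[f](R) → 4
  σ[f>=2](π[f](R)) → 4
  σ[f=2](σ[f>=2](π[f](R))) → 1

== RESULT ==
f
2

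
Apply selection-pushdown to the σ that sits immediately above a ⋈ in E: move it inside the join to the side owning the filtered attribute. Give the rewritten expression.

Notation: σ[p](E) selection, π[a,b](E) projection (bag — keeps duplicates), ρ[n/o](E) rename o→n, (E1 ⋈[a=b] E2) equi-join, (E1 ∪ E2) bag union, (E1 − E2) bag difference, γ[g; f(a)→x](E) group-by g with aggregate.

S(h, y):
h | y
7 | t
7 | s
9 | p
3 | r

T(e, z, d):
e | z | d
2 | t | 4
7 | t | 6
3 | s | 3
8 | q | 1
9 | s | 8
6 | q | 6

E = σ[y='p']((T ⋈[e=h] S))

σ filters on y, owned by the right side.
E' = (T ⋈[e=h] σ[y='p'](S))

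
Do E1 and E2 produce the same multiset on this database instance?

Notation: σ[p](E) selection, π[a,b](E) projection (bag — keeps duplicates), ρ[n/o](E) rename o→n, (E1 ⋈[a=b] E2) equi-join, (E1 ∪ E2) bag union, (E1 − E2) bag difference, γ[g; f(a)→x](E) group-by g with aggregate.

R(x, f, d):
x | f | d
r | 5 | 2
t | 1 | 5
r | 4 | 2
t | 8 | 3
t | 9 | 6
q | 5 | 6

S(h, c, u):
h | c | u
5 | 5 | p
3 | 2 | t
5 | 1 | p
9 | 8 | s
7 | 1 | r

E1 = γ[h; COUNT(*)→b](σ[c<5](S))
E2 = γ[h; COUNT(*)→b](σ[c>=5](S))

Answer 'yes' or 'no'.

E1 stepwise |·|:
  S → 5
  σ[c<5](S) → 3
  γ[h; COUNT(*)→b](σ[c<5](S)) → 3
E2 stepwise |·|:
  S → 5
  σ[c>=5](S) → 2
  γ[h; COUNT(*)→b](σ[c>=5](S)) → 2

E1 result:
h | b
3 | 1
5 | 1
7 | 1
E2 result:
h | b
5 | 1
9 | 1
Witness: (7, 1) appears 1× in E1 but 0× in E2.

no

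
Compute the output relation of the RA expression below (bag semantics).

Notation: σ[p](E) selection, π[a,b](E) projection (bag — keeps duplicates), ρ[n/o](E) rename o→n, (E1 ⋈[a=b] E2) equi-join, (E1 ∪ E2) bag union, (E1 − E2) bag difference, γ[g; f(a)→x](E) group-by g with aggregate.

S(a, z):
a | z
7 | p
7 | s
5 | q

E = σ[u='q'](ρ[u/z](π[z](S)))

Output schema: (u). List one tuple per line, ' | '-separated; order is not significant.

Stepwise |·|:
  S → 3
  π[z](S) → 3
  ρ[u/z](π[z](S)) → 3
  σ[u='q'](ρ[u/z](π[z](S))) → 1

== RESULT ==
u
q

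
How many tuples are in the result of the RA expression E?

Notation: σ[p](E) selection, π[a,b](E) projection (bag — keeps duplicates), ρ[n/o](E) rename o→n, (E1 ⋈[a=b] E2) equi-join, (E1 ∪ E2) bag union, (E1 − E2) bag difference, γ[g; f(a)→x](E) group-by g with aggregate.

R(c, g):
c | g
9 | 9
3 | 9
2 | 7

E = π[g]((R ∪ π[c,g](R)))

Row counts bottom-up:
  R → 3
  R → 3
  π[c,g](R) → 3
  (R ∪ π[c,g](R)) → 6
  π[g]((R ∪ π[c,g](R))) → 6

|E| = 6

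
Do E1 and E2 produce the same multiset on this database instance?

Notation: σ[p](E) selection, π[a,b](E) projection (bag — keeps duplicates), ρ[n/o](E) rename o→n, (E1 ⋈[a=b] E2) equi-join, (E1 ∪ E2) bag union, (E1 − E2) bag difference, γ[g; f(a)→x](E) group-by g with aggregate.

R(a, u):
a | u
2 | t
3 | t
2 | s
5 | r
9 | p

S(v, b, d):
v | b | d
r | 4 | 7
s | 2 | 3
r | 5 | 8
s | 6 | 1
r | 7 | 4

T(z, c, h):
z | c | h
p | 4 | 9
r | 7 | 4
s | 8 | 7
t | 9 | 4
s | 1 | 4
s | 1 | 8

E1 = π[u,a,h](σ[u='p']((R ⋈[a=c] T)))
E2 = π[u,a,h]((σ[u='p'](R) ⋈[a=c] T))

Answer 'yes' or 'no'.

E1 row counts bottom-up:
  R → 5
  T → 6
  (R ⋈[a=c] T) → 1
  σ[u='p']((R ⋈[a=c] T)) → 1
  π[u,a,h](σ[u='p']((R ⋈[a=c] T))) → 1
E2 row counts bottom-up:
  R → 5
  σ[u='p'](R) → 1
  T → 6
  (σ[u='p'](R) ⋈[a=c] T) → 1
  π[u,a,h]((σ[u='p'](R) ⋈[a=c] T)) → 1

E1 and E2 produce the same multiset:
u | a | h
p | 9 | 4

yes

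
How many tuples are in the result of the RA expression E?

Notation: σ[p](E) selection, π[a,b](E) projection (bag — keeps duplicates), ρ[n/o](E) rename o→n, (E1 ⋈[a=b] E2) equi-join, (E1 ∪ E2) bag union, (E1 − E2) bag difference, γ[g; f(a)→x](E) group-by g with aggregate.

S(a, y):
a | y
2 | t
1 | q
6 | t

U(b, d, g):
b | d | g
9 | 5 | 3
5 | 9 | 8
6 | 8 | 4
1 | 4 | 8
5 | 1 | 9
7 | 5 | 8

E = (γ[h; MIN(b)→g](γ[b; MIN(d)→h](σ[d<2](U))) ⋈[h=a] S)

Stepwise |·|:
  U → 6
  σ[d<2](U) → 1
  γ[b; MIN(d)→h](σ[d<2](U)) → 1
  γ[h; MIN(b)→g](γ[b; MIN(d)→h](σ[d<2](U))) → 1
  S → 3
  (γ[h; MIN(b)→g](γ[b; MIN(d)→h](σ[d<2](U))) ⋈[h=a] S) → 1

|E| = 1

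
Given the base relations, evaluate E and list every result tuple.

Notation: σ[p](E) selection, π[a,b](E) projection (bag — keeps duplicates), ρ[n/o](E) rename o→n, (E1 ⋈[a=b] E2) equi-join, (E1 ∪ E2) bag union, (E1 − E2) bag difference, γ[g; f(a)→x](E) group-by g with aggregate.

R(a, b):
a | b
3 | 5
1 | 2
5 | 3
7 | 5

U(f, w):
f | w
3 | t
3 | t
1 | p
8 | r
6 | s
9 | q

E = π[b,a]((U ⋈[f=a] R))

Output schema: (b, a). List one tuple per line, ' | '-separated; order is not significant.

Per-node cardinality:
  U → 6
  R → 4
  (U ⋈[f=a] R) → 3
  π[b,a]((U ⋈[f=a] R)) → 3

== RESULT ==
b | a
2 | 1
5 | 3
5 | 3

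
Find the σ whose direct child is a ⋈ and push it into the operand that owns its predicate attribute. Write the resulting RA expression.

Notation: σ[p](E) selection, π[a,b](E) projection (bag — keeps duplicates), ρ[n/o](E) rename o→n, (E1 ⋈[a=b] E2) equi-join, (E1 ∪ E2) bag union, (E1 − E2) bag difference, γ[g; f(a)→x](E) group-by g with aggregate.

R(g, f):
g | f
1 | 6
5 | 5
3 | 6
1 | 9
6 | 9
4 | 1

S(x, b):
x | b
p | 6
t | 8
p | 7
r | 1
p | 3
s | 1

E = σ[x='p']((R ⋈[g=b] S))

σ filters on x, owned by the right side.
E' = (R ⋈[g=b] σ[x='p'](S))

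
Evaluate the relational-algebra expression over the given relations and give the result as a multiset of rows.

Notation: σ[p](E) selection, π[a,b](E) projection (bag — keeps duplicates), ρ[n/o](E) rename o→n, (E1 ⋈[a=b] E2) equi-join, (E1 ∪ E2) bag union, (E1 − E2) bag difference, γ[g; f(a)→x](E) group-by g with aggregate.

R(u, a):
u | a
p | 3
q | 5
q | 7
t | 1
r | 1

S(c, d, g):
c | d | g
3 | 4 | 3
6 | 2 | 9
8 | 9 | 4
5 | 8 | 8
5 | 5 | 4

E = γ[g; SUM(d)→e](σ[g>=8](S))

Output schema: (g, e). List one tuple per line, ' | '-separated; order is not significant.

Row counts bottom-up:
  S → 5
  σ[g>=8](S) → 2
  γ[g; SUM(d)→e](σ[g>=8](S)) → 2

== RESULT ==
g | e
8 | 8
9 | 2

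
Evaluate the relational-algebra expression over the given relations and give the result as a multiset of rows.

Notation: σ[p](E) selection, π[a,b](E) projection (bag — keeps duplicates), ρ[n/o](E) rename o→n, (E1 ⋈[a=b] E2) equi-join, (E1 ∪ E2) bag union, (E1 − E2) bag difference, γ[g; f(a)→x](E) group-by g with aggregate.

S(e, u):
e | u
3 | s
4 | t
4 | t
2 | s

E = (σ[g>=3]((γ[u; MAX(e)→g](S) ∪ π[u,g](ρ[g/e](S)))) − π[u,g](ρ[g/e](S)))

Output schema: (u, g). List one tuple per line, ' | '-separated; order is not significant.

Stepwise |·|:
  S → 4
  γ[u; MAX(e)→g](S) → 2
  S → 4
  ρ[g/e](S) → 4
  π[u,g](ρ[g/e](S)) → 4
  (γ[u; MAX(e)→g](S) ∪ π[u,g](ρ[g/e](S))) → 6
  σ[g>=3]((γ[u; MAX(e)→g](S) ∪ π[u,g](ρ[g/e](S)))) → 5
  S → 4
  ρ[g/e](S) → 4
  π[u,g](ρ[g/e](S)) → 4
  (σ[g>=3]((γ[u; MAX(e)→g](S) ∪ π[u,g](ρ[g/e](S)))) − π[u,g](ρ[g/e](S))) → 2

== RESULT ==
u | g
s | 3
t | 4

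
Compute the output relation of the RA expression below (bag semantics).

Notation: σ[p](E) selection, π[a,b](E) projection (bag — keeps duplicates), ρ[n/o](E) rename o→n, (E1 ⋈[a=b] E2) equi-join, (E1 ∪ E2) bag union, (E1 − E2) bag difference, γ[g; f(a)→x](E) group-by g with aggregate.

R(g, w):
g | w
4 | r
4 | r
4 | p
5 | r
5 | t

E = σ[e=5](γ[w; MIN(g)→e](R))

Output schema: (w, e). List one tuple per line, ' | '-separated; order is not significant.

Per-node cardinality:
  R → 5
  γ[w; MIN(g)→e](R) → 3
  σ[e=5](γ[w; MIN(g)→e](R)) → 1

== RESULT ==
w | e
t | 5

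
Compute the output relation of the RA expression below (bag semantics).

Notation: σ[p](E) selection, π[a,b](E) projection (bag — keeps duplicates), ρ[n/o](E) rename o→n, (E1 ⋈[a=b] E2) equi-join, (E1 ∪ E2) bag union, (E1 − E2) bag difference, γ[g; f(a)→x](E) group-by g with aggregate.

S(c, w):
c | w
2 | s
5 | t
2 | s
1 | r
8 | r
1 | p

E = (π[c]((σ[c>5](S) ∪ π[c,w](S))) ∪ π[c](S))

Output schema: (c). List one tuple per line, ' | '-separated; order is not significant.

Subexpression sizes:
  S → 6
  σ[c>5](S) → 1
  S → 6
  π[c,w](S) → 6
  (σ[c>5](S) ∪ π[c,w](S)) → 7
  π[c]((σ[c>5](S) ∪ π[c,w](S))) → 7
  S → 6
  π[c](S) → 6
  (π[c]((σ[c>5](S) ∪ π[c,w](S))) ∪ π[c](S)) → 13

== RESULT ==
c
1
1
1
1
2
2
2
2
5
5
8
8
8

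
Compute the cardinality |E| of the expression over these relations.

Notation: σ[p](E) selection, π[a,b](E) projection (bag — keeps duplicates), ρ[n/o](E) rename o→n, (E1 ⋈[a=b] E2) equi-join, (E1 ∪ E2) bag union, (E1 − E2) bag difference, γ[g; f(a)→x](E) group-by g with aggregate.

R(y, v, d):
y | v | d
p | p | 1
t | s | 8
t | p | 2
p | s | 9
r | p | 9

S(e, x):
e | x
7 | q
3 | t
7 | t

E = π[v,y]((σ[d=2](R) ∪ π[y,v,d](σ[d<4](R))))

Subexpression sizes:
  R → 5
  σ[d=2](R) → 1
  R → 5
  σ[d<4](R) → 2
  π[y,v,d](σ[d<4](R)) → 2
  (σ[d=2](R) ∪ π[y,v,d](σ[d<4](R))) → 3
  π[v,y]((σ[d=2](R) ∪ π[y,v,d](σ[d<4](R)))) → 3

|E| = 3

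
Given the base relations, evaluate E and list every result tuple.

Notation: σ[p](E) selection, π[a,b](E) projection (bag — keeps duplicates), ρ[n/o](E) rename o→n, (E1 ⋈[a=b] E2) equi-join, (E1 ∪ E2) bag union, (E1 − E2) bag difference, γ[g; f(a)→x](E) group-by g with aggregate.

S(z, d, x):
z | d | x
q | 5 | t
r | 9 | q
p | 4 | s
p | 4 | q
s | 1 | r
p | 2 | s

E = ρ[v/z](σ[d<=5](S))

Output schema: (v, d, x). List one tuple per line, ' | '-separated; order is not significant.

Per-node cardinality:
  S → 6
  σ[d<=5](S) → 5
  ρ[v/z](σ[d<=5](S)) → 5

== RESULT ==
v | d | x
p | 2 | s
p | 4 | q
p | 4 | s
q | 5 | t
s | 1 | r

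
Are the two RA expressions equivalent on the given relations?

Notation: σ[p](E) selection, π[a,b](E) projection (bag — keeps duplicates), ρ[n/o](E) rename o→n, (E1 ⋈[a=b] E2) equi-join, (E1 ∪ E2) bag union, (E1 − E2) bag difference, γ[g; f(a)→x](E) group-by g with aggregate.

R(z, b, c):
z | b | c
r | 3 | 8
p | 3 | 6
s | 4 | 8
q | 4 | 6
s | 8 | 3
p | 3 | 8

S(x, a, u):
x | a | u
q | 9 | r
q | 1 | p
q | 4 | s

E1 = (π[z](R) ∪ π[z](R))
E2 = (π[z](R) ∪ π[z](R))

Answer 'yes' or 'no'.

E1 row counts bottom-up:
  R → 6
  π[z](R) → 6
  R → 6
  π[z](R) → 6
  (π[z](R) ∪ π[z](R)) → 12
E2 row counts bottom-up:
  R → 6
  π[z](R) → 6
  R → 6
  π[z](R) → 6
  (π[z](R) ∪ π[z](R)) → 12

E1 and E2 produce the same multiset:
z
p
p
p
p
q
q
r
r
s
s
s
s

yes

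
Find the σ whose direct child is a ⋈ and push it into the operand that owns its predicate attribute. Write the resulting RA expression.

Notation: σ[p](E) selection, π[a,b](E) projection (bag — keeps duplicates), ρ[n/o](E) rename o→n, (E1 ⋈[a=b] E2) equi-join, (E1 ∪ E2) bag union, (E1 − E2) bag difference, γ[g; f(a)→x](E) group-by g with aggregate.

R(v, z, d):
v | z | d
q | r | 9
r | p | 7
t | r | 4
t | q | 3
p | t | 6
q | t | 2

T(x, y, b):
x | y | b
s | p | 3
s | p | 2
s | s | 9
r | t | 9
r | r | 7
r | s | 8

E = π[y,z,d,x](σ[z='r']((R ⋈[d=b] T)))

σ filters on z, owned by the left side.
E' = π[y,z,d,x]((σ[z='r'](R) ⋈[d=b] T))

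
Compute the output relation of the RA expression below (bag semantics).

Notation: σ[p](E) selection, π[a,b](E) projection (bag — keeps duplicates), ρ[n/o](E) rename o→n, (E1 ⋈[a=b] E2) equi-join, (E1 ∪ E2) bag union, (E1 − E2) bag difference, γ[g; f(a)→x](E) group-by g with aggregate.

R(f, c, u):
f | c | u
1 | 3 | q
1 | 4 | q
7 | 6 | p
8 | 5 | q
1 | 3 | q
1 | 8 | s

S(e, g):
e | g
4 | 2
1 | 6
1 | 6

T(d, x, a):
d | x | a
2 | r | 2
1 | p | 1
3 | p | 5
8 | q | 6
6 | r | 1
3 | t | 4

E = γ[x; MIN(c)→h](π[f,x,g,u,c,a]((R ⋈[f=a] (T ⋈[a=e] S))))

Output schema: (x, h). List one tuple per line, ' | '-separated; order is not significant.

Per-node cardinality:
  R → 6
  T → 6
  S → 3
  (T ⋈[a=e] S) → 5
  (R ⋈[f=a] (T ⋈[a=e] S)) → 16
  π[f,x,g,u,c,a]((R ⋈[f=a] (T ⋈[a=e] S))) → 16
  γ[x; MIN(c)→h](π[f,x,g,u,c,a]((R ⋈[f=a] (T ⋈[a=e] S)))) → 2

== RESULT ==
x | h
p | 3
r | 3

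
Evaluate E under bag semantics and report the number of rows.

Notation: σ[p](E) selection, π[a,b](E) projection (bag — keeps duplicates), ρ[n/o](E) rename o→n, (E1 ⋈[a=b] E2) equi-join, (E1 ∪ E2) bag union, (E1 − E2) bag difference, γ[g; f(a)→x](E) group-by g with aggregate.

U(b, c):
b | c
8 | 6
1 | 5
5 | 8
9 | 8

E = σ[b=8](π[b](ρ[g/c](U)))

Row counts bottom-up:
  U → 4
  ρ[g/c](U) → 4
  π[b](ρ[g/c](U)) → 4
  σ[b=8](π[b](ρ[g/c](U))) → 1

|E| = 1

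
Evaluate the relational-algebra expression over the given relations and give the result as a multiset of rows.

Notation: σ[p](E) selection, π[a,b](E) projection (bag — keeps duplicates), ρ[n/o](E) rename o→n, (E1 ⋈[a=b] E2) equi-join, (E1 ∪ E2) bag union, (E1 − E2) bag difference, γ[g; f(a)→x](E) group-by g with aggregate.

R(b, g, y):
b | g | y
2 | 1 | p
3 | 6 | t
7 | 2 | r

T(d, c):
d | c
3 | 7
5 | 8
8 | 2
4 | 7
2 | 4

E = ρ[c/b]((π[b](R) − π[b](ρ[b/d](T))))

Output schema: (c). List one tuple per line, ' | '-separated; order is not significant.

Per-node cardinality:
  R → 3
  π[b](R) → 3
  T → 5
  ρ[b/d](T) → 5
  π[b](ρ[b/d](T)) → 5
  (π[b](R) − π[b](ρ[b/d](T))) → 1
  ρ[c/b]((π[b](R) − π[b](ρ[b/d](T)))) → 1

== RESULT ==
c
7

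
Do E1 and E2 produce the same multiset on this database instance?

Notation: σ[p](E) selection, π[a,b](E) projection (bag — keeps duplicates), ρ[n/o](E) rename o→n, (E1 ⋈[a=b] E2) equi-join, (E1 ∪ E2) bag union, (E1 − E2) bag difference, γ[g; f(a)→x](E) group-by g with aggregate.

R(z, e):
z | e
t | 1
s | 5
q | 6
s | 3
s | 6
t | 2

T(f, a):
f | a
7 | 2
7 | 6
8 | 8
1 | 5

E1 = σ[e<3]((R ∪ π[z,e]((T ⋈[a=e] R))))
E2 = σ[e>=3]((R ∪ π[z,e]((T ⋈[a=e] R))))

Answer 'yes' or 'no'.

E1 subexpression sizes:
  R → 6
  T → 4
  R → 6
  (T ⋈[a=e] R) → 4
  π[z,e]((T ⋈[a=e] R)) → 4
  (R ∪ π[z,e]((T ⋈[a=e] R))) → 10
  σ[e<3]((R ∪ π[z,e]((T ⋈[a=e] R)))) → 3
E2 subexpression sizes:
  R → 6
  T → 4
  R → 6
  (T ⋈[a=e] R) → 4
  π[z,e]((T ⋈[a=e] R)) → 4
  (R ∪ π[z,e]((T ⋈[a=e] R))) → 10
  σ[e>=3]((R ∪ π[z,e]((T ⋈[a=e] R)))) → 7

E1 result:
z | e
t | 1
t | 2
t | 2
E2 result:
z | e
q | 6
q | 6
s | 3
s | 5
s | 5
s | 6
s | 6
Witness: ('s', 6) appears 0× in E1 but 2× in E2.

no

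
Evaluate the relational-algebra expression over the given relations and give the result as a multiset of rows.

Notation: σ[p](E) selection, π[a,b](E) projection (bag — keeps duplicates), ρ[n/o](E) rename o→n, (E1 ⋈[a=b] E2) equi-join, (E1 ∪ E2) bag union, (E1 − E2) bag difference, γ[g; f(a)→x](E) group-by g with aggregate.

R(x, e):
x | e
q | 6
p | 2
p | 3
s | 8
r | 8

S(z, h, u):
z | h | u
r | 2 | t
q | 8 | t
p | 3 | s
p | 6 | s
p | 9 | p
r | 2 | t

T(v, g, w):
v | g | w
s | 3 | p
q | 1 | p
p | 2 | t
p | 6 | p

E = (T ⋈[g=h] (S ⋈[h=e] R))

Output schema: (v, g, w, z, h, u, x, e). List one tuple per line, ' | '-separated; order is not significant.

Stepwise |·|:
  T → 4
  S → 6
  R → 5
  (S ⋈[h=e] R) → 6
  (T ⋈[g=h] (S ⋈[h=e] R)) → 4

== RESULT ==
v | g | w | z | h | u | x | e
p | 2 | t | r | 2 | t | p | 2
p | 2 | t | r | 2 | t | p | 2
p | 6 | p | p | 6 | s | q | 6
s | 3 | p | p | 3 | s | p | 3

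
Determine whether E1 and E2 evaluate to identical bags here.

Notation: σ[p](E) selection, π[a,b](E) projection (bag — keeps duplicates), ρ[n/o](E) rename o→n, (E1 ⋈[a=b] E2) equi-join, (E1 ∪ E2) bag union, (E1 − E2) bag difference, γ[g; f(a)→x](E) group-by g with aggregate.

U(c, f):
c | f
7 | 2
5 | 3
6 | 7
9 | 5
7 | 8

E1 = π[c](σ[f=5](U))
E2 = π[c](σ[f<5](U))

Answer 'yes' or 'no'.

E1 per-node cardinality:
  U → 5
  σ[f=5](U) → 1
  π[c](σ[f=5](U)) → 1
E2 per-node cardinality:
  U → 5
  σ[f<5](U) → 2
  π[c](σ[f<5](U)) → 2

E1 result:
c
9
E2 result:
c
5
7
Witness: (7,) appears 0× in E1 but 1× in E2.

no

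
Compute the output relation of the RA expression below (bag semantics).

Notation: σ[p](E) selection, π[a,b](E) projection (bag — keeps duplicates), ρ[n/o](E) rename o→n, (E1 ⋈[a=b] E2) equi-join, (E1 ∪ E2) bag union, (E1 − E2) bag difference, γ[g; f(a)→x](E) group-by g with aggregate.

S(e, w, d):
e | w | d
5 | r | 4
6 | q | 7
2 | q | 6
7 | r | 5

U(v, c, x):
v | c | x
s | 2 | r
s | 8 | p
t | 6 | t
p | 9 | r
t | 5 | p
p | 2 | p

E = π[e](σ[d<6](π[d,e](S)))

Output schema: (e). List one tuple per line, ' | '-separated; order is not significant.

Subexpression sizes:
  S → 4
  π[d,e](S) → 4
  σ[d<6](π[d,e](S)) → 2
  π[e](σ[d<6](π[d,e](S))) → 2

== RESULT ==
e
5
7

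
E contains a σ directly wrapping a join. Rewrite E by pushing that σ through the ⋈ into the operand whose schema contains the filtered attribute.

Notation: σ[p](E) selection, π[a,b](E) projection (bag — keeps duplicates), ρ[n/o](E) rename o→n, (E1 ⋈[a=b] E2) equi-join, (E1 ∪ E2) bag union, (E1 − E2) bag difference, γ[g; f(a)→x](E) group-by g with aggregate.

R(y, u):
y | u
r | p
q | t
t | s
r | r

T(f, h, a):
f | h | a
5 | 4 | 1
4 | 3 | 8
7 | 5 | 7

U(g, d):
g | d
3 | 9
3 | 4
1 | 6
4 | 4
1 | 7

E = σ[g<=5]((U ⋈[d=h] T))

σ filters on g, owned by the left side.
E' = (σ[g<=5](U) ⋈[d=h] T)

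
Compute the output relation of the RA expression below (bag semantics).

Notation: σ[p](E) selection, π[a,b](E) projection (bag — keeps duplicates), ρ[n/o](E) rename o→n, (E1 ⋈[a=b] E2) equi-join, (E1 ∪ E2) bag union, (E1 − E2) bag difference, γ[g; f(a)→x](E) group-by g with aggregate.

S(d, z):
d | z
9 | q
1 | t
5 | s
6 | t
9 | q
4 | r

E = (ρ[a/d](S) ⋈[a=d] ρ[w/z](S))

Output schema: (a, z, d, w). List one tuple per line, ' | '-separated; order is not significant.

Per-node cardinality:
  S → 6
  ρ[a/d](S) → 6
  S → 6
  ρ[w/z](S) → 6
  (ρ[a/d](S) ⋈[a=d] ρ[w/z](S)) → 8

== RESULT ==
a | z | d | w
1 | t | 1 | t
4 | r | 4 | r
5 | s | 5 | s
6 | t | 6 | t
9 | q | 9 | q
9 | q | 9 | q
9 | q | 9 | q
9 | q | 9 | q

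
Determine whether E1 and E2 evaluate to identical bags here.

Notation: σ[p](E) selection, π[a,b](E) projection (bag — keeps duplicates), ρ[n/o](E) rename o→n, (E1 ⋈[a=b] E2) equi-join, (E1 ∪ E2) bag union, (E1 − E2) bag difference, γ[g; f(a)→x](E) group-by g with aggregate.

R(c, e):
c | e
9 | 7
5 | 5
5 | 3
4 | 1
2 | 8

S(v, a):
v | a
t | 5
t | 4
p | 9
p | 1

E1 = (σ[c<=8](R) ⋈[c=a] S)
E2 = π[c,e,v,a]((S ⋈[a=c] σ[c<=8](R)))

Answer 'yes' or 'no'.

E1 stepwise |·|:
  R → 5
  σ[c<=8](R) → 4
  S → 4
  (σ[c<=8](R) ⋈[c=a] S) → 3
E2 stepwise |·|:
  S → 4
  R → 5
  σ[c<=8](R) → 4
  (S ⋈[a=c] σ[c<=8](R)) → 3
  π[c,e,v,a]((S ⋈[a=c] σ[c<=8](R))) → 3

E1 and E2 produce the same multiset:
c | e | v | a
4 | 1 | t | 4
5 | 3 | t | 5
5 | 5 | t | 5

yes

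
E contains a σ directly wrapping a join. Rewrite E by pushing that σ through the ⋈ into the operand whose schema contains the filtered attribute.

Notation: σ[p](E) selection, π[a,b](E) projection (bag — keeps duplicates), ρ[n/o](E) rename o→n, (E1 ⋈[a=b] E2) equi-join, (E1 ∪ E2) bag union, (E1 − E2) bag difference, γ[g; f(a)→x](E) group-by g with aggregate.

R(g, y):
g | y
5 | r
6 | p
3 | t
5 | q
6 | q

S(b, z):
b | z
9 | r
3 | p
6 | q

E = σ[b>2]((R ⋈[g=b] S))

σ filters on b, owned by the right side.
E' = (R ⋈[g=b] σ[b>2](S))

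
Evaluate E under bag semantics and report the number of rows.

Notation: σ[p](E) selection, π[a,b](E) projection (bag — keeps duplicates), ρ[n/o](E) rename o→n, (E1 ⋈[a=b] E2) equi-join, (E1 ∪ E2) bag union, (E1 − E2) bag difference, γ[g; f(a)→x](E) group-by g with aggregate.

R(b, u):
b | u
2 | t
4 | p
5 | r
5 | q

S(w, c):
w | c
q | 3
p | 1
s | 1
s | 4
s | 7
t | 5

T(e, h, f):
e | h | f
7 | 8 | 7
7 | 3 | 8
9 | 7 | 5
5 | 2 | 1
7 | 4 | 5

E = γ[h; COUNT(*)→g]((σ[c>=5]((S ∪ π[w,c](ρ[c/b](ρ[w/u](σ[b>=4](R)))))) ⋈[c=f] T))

Subexpression sizes:
  S → 6
  R → 4
  σ[b>=4](R) → 3
  ρ[w/u](σ[b>=4](R)) → 3
  ρ[c/b](ρ[w/u](σ[b>=4](R))) → 3
  π[w,c](ρ[c/b](ρ[w/u](σ[b>=4](R)))) → 3
  (S ∪ π[w,c](ρ[c/b](ρ[w/u](σ[b>=4](R))))) → 9
  σ[c>=5]((S ∪ π[w,c](ρ[c/b](ρ[w/u](σ[b>=4](R)))))) → 4
  T → 5
  (σ[c>=5]((S ∪ π[w,c](ρ[c/b](ρ[w/u](σ[b>=4](R)))))) ⋈[c=f] T) → 7
  γ[h; COUNT(*)→g]((σ[c>=5]((S ∪ π[w,c](ρ[c/b](ρ[w/u](σ[b>=4](R)))))) ⋈[c=f] T)) → 3

|E| = 3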